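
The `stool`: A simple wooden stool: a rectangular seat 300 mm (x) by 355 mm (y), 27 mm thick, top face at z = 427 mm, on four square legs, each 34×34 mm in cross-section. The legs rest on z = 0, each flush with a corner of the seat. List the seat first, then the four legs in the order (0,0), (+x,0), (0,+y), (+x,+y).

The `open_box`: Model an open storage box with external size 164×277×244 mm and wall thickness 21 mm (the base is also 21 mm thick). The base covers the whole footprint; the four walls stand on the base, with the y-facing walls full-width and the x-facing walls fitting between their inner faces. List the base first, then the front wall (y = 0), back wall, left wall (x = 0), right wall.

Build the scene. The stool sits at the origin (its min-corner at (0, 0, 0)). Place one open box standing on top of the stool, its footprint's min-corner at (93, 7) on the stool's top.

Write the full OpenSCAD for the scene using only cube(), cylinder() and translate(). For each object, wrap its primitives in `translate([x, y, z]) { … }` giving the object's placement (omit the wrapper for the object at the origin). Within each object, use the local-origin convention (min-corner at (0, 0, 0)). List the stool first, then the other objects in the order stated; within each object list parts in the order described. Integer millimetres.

translate([0, 0, 400]) cube([300, 355, 27]);
cube([34, 34, 400]);
translate([266, 0, 0]) cube([34, 34, 400]);
translate([0, 321, 0]) cube([34, 34, 400]);
translate([266, 321, 0]) cube([34, 34, 400]);
translate([93, 7, 427]) {
  cube([164, 277, 21]);
  translate([0, 0, 21]) cube([164, 21, 223]);
  translate([0, 256, 21]) cube([164, 21, 223]);
  translate([0, 21, 21]) cube([21, 235, 223]);
  translate([143, 21, 21]) cube([21, 235, 223]);
}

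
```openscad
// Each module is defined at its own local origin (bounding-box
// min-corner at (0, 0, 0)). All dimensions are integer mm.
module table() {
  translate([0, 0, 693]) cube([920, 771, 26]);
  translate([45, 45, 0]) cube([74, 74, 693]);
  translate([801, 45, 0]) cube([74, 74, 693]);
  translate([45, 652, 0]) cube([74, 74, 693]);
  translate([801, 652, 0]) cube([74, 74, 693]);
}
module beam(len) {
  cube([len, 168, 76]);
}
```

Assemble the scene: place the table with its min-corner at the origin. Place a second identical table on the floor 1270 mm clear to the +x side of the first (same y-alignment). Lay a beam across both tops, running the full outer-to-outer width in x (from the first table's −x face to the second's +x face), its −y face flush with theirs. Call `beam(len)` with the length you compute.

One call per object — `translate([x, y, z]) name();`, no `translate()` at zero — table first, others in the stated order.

table();
translate([2190, 0, 0]) table();
translate([0, 0, 719]) beam(3110);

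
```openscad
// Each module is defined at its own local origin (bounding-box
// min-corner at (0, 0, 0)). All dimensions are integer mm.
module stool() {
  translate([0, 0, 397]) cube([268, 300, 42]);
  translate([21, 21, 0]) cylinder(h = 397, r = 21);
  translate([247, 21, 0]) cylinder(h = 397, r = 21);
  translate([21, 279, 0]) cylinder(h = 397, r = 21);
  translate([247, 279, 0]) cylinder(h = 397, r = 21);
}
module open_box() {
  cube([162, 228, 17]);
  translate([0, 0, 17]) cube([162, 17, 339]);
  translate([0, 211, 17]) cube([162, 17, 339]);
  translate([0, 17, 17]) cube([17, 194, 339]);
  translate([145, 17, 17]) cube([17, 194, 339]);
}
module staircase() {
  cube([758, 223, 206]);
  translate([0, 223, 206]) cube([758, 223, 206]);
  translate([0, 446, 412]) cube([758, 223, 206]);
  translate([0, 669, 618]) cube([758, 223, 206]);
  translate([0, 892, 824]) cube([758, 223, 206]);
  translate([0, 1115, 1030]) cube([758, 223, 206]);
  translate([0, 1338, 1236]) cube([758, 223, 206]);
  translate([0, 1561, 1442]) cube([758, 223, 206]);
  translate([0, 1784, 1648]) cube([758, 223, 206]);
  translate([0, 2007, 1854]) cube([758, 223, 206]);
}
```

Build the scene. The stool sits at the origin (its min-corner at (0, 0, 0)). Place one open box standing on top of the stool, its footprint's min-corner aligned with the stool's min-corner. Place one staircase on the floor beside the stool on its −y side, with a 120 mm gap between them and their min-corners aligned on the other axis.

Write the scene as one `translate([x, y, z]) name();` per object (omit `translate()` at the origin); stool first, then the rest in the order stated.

stool();
translate([0, 0, 439]) open_box();
translate([0, -2350, 0]) staircase();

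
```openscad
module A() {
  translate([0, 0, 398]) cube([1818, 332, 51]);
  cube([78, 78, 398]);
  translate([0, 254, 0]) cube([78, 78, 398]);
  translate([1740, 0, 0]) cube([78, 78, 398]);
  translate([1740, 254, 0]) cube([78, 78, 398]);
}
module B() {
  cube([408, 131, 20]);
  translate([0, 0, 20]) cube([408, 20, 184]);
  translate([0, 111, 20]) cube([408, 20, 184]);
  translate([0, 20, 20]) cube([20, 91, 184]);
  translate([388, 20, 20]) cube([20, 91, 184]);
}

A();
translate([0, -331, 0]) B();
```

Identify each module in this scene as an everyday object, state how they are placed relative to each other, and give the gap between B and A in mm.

A is a bench. B is an open box. The open box is on the floor beside the bench on its −y side. The gap between the open box and the bench is 200 mm.

The open box's nearest face is 200 mm from the bench's −y face.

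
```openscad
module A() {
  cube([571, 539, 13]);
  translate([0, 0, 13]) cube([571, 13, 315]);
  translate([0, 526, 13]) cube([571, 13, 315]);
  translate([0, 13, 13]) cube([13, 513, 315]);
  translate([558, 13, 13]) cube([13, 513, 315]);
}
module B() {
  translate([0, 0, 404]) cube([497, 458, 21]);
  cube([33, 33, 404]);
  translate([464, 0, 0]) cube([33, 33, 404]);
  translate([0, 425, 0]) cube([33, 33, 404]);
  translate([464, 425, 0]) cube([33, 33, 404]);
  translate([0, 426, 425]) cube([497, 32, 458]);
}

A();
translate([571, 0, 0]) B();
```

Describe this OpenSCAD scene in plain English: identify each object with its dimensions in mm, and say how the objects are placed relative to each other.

A is an open storage box with external size 571×539×328 mm and wall thickness 13 mm (the base is also 13 mm thick). The base covers the whole footprint; the four walls stand on the base, with the y-facing walls full-width and the x-facing walls fitting between their inner faces.

B is a chair: 497×458 mm seat, 21 mm thick, top at z = 425 mm, on four 33 mm square corner legs flush with the seat edges. A 32 mm thick backrest slab spans the full seat width, extending 458 mm above the seat top, its back face flush with the seat's +y edge.

The chair is against the open box's +x side, with their −y faces flush.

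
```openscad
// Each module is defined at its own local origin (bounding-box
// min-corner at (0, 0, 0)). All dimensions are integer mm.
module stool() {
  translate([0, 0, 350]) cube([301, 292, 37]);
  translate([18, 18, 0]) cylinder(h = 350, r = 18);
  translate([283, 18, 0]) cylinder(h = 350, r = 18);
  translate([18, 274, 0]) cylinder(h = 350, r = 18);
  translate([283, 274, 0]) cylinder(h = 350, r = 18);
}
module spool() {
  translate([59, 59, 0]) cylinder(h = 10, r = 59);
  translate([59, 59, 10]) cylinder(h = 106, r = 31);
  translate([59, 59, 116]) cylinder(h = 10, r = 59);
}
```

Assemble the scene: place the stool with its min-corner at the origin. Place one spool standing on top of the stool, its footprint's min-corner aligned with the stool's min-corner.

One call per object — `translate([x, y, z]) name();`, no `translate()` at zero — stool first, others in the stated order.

stool();
translate([0, 0, 387]) spool();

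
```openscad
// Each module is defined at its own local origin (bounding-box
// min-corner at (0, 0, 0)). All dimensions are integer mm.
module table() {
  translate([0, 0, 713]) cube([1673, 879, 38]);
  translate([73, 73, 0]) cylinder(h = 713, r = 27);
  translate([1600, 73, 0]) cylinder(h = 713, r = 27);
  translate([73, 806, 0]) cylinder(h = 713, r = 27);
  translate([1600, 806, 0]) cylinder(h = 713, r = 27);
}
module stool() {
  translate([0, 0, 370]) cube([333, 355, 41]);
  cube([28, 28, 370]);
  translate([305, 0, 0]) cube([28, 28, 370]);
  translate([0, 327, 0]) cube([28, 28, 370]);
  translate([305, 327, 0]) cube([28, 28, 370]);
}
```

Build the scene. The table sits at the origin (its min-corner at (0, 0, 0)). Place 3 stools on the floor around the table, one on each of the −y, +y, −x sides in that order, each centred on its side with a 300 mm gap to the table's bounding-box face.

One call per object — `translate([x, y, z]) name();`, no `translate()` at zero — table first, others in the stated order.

table();
translate([670, -655, 0]) stool();
translate([670, 1179, 0]) stool();
translate([-633, 262, 0]) stool();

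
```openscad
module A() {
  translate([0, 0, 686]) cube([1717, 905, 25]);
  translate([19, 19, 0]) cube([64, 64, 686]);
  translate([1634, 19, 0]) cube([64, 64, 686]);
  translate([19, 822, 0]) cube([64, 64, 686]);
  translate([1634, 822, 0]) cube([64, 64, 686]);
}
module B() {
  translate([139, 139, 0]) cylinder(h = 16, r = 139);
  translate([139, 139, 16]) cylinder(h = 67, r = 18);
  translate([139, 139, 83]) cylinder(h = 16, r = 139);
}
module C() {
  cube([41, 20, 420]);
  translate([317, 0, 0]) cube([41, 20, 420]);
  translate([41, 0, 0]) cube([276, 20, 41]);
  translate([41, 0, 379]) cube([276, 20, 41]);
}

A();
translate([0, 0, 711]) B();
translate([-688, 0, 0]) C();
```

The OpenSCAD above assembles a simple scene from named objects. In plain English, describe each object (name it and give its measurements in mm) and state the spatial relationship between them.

A is a rectangular dining table. The top is 1717×905×25 mm with its upper surface at z = 711 mm. It stands on four 64×64 mm square legs, each inset 19 mm from the nearest pair of top edges, running from the floor to the underside of the top.

B is a spool: two coaxial disc flanges of radius 139 mm and thickness 16 mm, joined by a core cylinder of radius 18 mm and height 67 mm. The lower flange rests on z = 0 and the three cylinders share a vertical axis.

C is a rectangular picture frame lying in the x–z plane (depth along y). The opening is 276 mm wide (x) by 338 mm tall (z), surrounded by a border 41 mm wide on all four sides. The frame is 20 mm deep and is made of two full-height vertical stiles with two horizontal rails fitted between them.

The spool is on top of the table. The picture frame is on the floor beside the table on its −x side.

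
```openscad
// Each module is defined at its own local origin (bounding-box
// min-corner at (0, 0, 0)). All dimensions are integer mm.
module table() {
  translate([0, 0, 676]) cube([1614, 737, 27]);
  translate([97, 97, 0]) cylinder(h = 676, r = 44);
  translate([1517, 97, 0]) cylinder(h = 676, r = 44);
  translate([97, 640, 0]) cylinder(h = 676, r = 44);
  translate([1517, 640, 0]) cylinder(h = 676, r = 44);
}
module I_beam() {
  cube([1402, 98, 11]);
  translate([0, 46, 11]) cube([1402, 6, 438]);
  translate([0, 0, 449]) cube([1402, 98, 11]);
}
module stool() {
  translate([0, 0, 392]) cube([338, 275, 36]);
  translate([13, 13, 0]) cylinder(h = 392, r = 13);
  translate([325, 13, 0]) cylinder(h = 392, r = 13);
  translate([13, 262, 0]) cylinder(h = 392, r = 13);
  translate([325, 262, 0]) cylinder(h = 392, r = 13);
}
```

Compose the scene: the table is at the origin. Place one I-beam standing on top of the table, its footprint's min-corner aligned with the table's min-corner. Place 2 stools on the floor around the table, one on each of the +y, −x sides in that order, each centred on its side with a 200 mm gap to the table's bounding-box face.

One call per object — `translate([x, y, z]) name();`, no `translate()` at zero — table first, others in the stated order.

table();
translate([0, 0, 703]) I_beam();
translate([638, 937, 0]) stool();
translate([-538, 231, 0]) stool();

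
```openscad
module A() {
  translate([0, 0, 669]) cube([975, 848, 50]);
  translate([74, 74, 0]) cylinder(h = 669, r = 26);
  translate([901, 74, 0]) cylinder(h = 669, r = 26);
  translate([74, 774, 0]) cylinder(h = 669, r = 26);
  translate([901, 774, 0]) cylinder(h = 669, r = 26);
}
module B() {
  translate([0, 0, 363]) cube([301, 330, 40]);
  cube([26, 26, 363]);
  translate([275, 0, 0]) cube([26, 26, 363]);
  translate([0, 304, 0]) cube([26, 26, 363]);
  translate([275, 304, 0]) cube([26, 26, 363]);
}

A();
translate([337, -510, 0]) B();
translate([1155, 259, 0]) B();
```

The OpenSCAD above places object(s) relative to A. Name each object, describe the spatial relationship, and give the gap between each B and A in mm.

A is a table. B is a stool. Two stools sit around the table at the −y, +x sides. The gap between each stool and the table is 180 mm.

Each stool's nearest face is 180 mm from the table's bounding box.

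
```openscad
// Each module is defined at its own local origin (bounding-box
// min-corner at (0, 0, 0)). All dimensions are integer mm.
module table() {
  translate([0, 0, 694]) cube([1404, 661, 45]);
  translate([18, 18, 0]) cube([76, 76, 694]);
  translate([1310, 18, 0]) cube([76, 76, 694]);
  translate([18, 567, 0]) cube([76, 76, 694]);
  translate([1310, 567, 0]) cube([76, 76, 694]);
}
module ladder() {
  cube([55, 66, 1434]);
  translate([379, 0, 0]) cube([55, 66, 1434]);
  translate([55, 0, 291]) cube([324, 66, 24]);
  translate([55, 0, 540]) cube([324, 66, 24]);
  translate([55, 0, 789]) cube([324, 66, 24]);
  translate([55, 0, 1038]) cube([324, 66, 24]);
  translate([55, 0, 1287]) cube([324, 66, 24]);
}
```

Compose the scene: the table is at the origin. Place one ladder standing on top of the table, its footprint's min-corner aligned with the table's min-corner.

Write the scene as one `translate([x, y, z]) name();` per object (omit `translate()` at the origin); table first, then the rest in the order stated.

table();
translate([0, 0, 739]) ladder();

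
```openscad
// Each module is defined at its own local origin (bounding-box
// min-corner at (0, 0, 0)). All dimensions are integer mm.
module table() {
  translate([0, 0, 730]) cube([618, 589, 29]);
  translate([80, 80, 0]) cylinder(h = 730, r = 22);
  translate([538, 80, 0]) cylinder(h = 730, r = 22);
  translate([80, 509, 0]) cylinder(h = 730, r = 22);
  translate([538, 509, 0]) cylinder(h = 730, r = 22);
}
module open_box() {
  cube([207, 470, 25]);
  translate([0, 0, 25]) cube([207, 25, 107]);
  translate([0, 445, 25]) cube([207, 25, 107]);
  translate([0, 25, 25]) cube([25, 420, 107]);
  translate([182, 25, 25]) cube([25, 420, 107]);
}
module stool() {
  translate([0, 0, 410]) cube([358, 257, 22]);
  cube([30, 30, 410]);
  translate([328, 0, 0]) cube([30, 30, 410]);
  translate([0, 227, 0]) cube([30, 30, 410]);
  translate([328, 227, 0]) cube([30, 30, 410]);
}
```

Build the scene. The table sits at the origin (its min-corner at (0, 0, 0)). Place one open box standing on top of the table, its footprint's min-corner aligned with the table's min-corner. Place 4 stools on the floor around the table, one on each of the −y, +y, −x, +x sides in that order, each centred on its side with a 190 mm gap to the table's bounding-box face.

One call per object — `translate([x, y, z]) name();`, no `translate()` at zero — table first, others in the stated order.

table();
translate([0, 0, 759]) open_box();
translate([130, -447, 0]) stool();
translate([130, 779, 0]) stool();
translate([-548, 166, 0]) stool();
translate([808, 166, 0]) stool();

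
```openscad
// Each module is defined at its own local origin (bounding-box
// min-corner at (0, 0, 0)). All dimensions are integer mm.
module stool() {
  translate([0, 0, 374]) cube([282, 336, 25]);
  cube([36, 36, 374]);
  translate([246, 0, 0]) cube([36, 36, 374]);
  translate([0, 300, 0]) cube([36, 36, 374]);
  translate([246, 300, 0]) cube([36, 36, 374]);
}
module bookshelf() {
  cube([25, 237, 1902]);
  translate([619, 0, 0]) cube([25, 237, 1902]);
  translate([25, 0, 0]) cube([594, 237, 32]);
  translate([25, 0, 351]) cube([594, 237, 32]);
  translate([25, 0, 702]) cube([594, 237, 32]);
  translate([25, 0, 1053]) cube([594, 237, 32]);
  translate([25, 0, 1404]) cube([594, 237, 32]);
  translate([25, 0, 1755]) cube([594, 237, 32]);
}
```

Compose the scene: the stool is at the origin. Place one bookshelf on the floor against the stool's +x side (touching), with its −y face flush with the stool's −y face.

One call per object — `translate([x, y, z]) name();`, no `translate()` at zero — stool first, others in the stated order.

stool();
translate([282, 0, 0]) bookshelf();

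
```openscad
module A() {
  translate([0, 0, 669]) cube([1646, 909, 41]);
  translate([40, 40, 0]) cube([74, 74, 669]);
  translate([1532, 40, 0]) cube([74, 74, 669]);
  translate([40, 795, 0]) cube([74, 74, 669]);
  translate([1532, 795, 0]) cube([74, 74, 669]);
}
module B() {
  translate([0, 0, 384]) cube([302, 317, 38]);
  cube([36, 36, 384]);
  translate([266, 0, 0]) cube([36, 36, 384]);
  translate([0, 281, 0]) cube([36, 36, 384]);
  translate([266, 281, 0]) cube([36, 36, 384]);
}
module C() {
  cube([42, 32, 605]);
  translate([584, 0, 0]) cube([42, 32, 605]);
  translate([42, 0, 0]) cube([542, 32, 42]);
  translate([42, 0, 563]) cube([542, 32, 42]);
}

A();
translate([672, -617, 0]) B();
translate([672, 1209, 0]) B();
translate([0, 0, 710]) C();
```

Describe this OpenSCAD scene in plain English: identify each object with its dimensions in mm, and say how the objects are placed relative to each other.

A is a rectangular dining table. The top is 1646×909×41 mm with its upper surface at z = 710 mm. It stands on four 74×74 mm square legs, each inset 40 mm from the nearest pair of top edges, running from the floor to the underside of the top.

B is a simple wooden stool: a rectangular seat 302 mm (x) by 317 mm (y), 38 mm thick, top face at z = 422 mm, on four square legs, each 36×36 mm in cross-section. The legs rest on z = 0, each flush with a corner of the seat.

C is a picture frame with a 542×521 mm rectangular opening (x by z) and a uniform 42 mm border on every side. Frame depth is 32 mm along y. It is built from two vertical stiles running the full outside height and two horizontal rails spanning the gap between the stiles.

Two stools sit around the table at the −y, +y sides. The picture frame is on top of the table.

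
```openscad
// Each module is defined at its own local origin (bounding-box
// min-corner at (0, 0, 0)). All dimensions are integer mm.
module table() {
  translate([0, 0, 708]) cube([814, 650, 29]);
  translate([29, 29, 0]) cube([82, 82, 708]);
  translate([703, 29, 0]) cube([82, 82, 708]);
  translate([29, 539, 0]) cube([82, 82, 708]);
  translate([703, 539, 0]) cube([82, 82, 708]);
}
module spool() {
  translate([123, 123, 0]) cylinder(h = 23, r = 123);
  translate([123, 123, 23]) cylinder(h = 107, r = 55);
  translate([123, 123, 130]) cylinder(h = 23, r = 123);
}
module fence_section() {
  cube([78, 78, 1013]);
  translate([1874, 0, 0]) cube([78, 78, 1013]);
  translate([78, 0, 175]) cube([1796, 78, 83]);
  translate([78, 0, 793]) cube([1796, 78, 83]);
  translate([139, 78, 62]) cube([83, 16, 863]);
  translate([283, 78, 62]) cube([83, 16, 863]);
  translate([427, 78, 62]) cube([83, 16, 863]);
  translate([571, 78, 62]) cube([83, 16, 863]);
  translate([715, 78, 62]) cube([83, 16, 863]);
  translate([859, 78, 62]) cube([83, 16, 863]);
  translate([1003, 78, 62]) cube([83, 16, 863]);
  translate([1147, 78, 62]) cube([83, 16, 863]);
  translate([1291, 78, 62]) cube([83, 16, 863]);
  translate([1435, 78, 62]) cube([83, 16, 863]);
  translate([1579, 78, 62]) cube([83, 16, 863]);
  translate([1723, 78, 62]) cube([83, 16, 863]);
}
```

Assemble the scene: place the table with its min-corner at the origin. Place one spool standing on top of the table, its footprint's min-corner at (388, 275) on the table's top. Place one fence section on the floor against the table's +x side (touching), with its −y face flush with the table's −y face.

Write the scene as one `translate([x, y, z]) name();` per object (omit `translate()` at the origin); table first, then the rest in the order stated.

table();
translate([388, 275, 737]) spool();
translate([814, 0, 0]) fence_section();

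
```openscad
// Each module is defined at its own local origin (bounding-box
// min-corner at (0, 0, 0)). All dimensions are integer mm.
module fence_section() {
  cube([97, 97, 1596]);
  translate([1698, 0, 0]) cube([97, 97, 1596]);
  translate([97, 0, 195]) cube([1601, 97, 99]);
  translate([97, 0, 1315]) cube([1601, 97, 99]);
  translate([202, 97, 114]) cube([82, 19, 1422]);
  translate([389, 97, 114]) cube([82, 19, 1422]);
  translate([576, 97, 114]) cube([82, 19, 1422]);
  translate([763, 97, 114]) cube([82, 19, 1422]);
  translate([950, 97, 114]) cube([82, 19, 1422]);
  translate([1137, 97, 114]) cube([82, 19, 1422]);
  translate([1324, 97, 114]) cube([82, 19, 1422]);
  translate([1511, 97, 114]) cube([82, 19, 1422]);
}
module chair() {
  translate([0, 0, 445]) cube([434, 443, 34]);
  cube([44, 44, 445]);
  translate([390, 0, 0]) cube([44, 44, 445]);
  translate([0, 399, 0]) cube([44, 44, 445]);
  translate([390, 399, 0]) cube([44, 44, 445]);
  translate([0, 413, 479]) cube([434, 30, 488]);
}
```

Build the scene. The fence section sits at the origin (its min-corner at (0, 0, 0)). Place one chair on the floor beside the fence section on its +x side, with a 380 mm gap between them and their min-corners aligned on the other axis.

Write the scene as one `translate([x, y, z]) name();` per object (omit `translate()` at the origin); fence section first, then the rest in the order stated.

fence_section();
translate([2175, 0, 0]) chair();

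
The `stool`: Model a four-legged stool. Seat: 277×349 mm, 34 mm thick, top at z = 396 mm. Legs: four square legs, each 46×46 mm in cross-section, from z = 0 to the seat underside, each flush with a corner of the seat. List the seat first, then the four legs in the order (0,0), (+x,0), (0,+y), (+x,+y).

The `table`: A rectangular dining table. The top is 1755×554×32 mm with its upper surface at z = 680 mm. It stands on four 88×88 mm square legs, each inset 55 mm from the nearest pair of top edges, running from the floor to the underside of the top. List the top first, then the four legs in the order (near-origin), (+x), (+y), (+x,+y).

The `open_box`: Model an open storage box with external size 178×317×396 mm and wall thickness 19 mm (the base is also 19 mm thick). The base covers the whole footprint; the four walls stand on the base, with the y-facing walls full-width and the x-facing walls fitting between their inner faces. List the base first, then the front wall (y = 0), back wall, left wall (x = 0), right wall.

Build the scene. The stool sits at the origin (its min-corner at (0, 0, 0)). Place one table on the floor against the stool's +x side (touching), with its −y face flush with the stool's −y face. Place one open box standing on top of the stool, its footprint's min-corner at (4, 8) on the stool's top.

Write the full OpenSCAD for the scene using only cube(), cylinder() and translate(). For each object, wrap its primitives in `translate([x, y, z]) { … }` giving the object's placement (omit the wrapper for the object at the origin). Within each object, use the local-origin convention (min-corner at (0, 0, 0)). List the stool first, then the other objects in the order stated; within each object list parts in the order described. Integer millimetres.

translate([0, 0, 362]) cube([277, 349, 34]);
cube([46, 46, 362]);
translate([231, 0, 0]) cube([46, 46, 362]);
translate([0, 303, 0]) cube([46, 46, 362]);
translate([231, 303, 0]) cube([46, 46, 362]);
translate([277, 0, 0]) {
  translate([0, 0, 648]) cube([1755, 554, 32]);
  translate([55, 55, 0]) cube([88, 88, 648]);
  translate([1612, 55, 0]) cube([88, 88, 648]);
  translate([55, 411, 0]) cube([88, 88, 648]);
  translate([1612, 411, 0]) cube([88, 88, 648]);
}
translate([4, 8, 396]) {
  cube([178, 317, 19]);
  translate([0, 0, 19]) cube([178, 19, 377]);
  translate([0, 298, 19]) cube([178, 19, 377]);
  translate([0, 19, 19]) cube([19, 279, 377]);
  translate([159, 19, 19]) cube([19, 279, 377]);
}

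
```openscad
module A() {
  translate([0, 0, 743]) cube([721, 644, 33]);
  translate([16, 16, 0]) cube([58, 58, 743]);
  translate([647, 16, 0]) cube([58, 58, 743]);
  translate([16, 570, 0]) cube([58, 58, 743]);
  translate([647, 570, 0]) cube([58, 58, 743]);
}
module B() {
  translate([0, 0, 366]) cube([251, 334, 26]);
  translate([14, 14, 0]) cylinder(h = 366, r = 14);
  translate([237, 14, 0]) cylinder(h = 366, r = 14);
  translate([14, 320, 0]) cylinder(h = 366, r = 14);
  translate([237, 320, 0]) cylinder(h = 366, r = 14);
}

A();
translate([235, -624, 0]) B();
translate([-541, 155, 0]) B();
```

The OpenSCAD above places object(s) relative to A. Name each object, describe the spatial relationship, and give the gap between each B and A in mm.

A is a table. B is a stool. Two stools sit around the table at the −y, −x sides. The gap between each stool and the table is 290 mm.

Each stool's nearest face is 290 mm from the table's bounding box.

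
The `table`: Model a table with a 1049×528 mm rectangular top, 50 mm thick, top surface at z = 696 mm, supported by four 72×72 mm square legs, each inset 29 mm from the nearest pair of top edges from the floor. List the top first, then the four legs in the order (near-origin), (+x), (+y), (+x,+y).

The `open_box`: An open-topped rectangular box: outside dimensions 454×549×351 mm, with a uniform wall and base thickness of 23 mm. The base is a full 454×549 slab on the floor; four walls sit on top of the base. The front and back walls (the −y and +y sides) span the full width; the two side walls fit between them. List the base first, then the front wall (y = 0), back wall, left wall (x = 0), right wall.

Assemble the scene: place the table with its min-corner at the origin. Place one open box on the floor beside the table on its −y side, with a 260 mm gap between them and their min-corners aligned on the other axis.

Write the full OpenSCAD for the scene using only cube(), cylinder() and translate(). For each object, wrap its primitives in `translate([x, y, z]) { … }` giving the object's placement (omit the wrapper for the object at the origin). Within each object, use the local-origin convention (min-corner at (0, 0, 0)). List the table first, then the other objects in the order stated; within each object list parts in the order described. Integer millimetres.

translate([0, 0, 646]) cube([1049, 528, 50]);
translate([29, 29, 0]) cube([72, 72, 646]);
translate([948, 29, 0]) cube([72, 72, 646]);
translate([29, 427, 0]) cube([72, 72, 646]);
translate([948, 427, 0]) cube([72, 72, 646]);
translate([0, -809, 0]) {
  cube([454, 549, 23]);
  translate([0, 0, 23]) cube([454, 23, 328]);
  translate([0, 526, 23]) cube([454, 23, 328]);
  translate([0, 23, 23]) cube([23, 503, 328]);
  translate([431, 23, 23]) cube([23, 503, 328]);
}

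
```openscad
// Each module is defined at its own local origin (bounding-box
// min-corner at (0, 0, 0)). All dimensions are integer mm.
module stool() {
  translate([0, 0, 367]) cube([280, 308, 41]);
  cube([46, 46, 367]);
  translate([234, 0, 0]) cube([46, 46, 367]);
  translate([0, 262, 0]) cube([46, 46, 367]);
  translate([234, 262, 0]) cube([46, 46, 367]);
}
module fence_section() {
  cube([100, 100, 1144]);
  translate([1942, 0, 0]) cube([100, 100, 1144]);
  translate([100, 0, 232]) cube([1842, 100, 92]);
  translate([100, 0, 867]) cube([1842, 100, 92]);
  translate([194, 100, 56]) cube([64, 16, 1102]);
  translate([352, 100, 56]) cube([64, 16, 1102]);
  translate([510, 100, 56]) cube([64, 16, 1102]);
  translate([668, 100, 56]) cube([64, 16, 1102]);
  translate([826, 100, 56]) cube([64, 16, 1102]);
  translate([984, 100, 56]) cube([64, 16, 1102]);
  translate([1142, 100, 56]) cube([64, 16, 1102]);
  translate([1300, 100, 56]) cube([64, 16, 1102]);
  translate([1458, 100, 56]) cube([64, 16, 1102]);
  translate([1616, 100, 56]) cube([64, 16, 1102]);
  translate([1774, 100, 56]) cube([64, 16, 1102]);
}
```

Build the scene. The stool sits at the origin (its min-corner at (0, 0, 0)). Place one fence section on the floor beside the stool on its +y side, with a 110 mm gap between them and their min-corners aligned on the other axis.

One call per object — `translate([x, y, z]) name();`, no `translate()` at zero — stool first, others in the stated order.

stool();
translate([0, 418, 0]) fence_section();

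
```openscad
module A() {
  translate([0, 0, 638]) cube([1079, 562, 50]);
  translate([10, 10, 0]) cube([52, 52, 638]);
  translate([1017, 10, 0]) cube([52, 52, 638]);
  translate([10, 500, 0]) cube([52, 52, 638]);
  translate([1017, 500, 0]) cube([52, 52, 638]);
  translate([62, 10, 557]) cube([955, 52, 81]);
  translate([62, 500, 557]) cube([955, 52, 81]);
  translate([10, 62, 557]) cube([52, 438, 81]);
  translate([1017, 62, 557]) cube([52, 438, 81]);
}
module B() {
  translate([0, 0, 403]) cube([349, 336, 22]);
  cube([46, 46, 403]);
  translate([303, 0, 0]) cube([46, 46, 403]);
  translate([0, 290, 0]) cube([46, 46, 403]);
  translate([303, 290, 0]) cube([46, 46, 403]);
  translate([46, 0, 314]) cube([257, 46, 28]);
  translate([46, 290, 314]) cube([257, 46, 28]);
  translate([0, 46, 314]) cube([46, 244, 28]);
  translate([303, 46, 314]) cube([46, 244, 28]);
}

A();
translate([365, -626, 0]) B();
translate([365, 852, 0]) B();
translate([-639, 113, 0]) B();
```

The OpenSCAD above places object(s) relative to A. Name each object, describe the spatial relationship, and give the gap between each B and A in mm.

A is a table. B is a stool. Three stools sit around the table at the −y, +y, −x sides. The gap between each stool and the table is 290 mm.

Each stool's nearest face is 290 mm from the table's bounding box.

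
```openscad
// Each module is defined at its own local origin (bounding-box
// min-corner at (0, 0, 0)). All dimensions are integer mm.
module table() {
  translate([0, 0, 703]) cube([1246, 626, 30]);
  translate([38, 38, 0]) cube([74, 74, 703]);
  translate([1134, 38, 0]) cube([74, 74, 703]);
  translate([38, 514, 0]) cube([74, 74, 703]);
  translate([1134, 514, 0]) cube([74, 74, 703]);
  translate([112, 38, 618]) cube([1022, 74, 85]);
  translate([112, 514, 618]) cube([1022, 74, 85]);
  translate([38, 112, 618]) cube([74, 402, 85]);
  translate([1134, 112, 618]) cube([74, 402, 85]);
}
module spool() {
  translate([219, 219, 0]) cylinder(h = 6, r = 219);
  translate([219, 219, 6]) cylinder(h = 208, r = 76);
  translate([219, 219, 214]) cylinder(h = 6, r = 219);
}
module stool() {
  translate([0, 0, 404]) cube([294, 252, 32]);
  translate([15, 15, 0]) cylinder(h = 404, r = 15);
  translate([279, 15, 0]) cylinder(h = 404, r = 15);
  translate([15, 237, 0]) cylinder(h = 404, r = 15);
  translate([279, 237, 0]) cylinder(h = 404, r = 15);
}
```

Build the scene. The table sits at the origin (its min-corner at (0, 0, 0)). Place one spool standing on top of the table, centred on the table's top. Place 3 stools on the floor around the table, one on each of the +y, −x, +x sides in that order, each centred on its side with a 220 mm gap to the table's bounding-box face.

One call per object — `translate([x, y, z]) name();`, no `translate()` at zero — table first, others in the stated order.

table();
translate([404, 94, 733]) spool();
translate([476, 846, 0]) stool();
translate([-514, 187, 0]) stool();
translate([1466, 187, 0]) stool();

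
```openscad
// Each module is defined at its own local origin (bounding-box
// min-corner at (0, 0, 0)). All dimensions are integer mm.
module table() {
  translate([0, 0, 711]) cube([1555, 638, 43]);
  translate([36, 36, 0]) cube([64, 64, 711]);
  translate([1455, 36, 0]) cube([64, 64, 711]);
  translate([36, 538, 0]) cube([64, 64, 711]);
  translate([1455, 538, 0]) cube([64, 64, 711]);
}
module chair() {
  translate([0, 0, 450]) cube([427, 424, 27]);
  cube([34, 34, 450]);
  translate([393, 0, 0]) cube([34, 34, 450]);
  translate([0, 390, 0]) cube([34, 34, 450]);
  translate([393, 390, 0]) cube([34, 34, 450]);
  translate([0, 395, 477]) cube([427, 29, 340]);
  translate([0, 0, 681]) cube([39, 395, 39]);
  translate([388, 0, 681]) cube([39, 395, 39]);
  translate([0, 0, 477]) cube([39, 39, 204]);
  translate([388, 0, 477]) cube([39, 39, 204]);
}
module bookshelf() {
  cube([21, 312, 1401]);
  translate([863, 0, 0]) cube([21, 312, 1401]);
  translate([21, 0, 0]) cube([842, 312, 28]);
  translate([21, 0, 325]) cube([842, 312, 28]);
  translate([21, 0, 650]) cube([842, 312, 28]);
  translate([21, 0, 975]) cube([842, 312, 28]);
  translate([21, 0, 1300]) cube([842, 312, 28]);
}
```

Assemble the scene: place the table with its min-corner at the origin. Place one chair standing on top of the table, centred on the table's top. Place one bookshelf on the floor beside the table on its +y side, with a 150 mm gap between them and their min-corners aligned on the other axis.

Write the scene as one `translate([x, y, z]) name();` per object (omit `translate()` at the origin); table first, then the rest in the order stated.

table();
translate([564, 107, 754]) chair();
translate([0, 788, 0]) bookshelf();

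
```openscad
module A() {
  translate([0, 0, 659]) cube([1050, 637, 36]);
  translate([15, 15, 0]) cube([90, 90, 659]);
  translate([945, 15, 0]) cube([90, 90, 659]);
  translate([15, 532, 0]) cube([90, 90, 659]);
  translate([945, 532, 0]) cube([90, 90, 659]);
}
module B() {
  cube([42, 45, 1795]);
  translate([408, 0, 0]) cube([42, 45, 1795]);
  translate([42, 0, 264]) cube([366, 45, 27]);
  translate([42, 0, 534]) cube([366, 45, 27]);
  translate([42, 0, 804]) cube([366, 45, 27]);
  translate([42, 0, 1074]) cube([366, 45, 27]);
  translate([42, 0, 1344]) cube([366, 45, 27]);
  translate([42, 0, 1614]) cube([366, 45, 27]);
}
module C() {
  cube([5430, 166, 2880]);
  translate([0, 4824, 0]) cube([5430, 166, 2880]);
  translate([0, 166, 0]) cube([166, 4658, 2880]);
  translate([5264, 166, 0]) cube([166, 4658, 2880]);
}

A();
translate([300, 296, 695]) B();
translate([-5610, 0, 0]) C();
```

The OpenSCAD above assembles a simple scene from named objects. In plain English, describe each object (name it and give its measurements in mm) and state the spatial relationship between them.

A is a table: top 1050 mm (x) × 637 mm (y), 36 mm thick, upper face at z = 695 mm, on four 90×90 mm square legs, each inset 15 mm from the nearest pair of top edges, running from z = 0 to the bottom of the top.

B is a straight ladder. Two 42×45 mm vertical rails, 1795 mm tall, stand 450 mm apart (outside-to-outside) with their front faces coplanar on the −y side. 6 rungs, each 45 mm deep and 27 mm tall, span between the inner faces of the rails, front faces flush with the rails. The lowest rung's underside is at z = 264 mm and rungs are spaced 270 mm apart (underside to underside).

C is the wall frame of a small rectangular building: four walls, each 2880 mm tall and 166 mm thick, enclosing a footprint 5430 mm (x) by 4990 mm (y) outside-to-outside, with no floor or roof. The front and back walls (the −y and +y sides) span the full width; the two side walls fit between them.

The ladder is on top of the table, centred. The house frame is on the floor beside the table on its −x side.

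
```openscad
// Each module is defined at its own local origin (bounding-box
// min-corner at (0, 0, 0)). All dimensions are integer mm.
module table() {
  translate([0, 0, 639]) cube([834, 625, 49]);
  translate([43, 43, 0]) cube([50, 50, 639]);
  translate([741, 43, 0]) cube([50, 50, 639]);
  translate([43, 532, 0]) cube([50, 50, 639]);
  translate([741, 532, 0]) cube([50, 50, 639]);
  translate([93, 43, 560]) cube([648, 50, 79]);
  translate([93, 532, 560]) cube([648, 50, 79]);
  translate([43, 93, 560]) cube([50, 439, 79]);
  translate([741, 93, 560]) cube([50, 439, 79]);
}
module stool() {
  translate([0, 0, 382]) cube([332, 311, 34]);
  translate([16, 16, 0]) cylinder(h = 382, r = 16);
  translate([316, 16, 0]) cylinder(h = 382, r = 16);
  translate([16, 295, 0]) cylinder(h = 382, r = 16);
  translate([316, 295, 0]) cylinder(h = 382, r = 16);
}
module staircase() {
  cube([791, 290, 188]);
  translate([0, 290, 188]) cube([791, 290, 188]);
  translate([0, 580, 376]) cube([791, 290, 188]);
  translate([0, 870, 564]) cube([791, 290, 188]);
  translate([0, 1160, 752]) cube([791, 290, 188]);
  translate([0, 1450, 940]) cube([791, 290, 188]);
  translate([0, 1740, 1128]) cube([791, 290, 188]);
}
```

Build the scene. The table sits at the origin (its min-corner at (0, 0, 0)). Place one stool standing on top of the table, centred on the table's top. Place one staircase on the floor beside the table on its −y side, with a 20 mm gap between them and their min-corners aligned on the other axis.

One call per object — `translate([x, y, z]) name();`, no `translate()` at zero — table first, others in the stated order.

table();
translate([251, 157, 688]) stool();
translate([0, -2050, 0]) staircase();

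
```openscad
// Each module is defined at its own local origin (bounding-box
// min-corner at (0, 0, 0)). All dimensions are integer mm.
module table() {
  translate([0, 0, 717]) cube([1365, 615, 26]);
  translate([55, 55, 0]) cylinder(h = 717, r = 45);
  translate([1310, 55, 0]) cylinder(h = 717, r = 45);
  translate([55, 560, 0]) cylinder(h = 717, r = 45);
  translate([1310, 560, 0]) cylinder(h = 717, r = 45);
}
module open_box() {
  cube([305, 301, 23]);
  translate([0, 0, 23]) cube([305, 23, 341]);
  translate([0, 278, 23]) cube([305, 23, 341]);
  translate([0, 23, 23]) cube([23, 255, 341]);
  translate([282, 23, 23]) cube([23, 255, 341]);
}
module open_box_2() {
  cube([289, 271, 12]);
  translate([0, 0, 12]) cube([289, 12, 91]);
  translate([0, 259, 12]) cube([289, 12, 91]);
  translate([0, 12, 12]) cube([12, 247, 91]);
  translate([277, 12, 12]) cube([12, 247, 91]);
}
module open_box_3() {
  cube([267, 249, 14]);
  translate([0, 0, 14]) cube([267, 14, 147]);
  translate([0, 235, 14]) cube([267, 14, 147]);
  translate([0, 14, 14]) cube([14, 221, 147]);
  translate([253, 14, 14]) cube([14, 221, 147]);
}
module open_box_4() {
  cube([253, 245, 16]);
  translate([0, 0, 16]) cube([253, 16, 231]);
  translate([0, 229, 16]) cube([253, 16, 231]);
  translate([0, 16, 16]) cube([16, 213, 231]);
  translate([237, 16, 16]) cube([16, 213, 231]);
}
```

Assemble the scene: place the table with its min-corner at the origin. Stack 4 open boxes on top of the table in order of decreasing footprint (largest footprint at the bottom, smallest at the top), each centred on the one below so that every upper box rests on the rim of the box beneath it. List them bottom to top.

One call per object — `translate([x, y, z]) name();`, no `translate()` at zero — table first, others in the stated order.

table();
translate([530, 157, 743]) open_box();
translate([538, 172, 1107]) open_box_2();
translate([549, 183, 1210]) open_box_3();
translate([556, 185, 1371]) open_box_4();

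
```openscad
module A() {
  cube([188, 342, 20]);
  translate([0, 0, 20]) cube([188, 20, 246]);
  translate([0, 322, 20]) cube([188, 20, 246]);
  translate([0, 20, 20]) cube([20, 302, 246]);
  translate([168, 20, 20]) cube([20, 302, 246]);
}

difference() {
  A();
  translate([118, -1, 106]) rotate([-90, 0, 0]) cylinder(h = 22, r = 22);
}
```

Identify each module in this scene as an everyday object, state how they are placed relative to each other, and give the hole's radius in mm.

The subtracted cylinder has r = 22 mm.

A is an open box. The open box has a circular hole through its front wall. The hole's radius is 22 mm.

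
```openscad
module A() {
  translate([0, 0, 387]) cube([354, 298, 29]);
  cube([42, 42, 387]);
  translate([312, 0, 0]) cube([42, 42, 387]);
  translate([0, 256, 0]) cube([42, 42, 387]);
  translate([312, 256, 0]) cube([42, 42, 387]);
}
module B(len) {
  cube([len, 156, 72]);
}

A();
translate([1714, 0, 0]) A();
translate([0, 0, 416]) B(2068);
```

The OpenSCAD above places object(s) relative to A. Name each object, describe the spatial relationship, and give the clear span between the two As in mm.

A is a stool. B is a beam. A beam spans the tops of two stools. The clear span between the two stools is 1360 mm.

Second stool starts at x = 1714; first ends at x = 354; clear span = 1714 − 354 = 1360 mm.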